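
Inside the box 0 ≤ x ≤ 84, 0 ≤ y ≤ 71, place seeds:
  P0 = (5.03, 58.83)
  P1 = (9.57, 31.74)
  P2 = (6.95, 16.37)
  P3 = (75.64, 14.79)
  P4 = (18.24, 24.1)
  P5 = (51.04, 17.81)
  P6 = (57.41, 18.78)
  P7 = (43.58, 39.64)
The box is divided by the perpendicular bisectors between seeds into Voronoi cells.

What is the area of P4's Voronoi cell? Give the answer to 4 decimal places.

1. box [0,84]×[0,71]: [(0, 0) (84, 0) (84, 71) (0, 71)]
2. ⊥bis P4·P0 via (11.635,41.465): [(0, 37.0395) (0, 0) (84, 0) (84, 68.99)]  |A|=4453.2362
3. ⊥bis P4·P1 via (13.905,27.92): [(33.0028, 49.5925) (0, 12.1404) (0, 0) (84, 0) (84, 68.99)]  |A|=4042.3659
4. ⊥bis P4·P2 via (12.595,20.235): [(33.0028, 49.5925) (10.2067, 23.7232) (26.4494, 0) (84, 0) (84, 68.99)]  |A|=3666.677
5. ⊥bis P4·P3 via (46.94,19.445): [(53.0676, 57.2244) (33.0028, 49.5925) (10.2067, 23.7232) (26.4494, 0) (43.7861, 0)]  |A|=1449.0576
6. ⊥bis P4·P5 via (34.64,20.955): [(40.6927, 52.5175) (33.0028, 49.5925) (10.2067, 23.7232) (26.4494, 0) (30.6215, 0)]  |A|=771.1403
7. ⊥bis P4·P6 via (37.825,21.44): [(40.6927, 52.5175) (33.0028, 49.5925) (10.2067, 23.7232) (26.4494, 0) (30.6215, 0)]  |A|=771.1403
8. ⊥bis P4·P7 via (30.91,31.87): [(35.346, 24.6365) (25.3602, 40.9196) (10.2067, 23.7232) (26.4494, 0) (30.6215, 0)]  |A|=566.2342
9. canonical 5-gon: [(35.346, 24.6365) (25.3602, 40.9196) (10.2067, 23.7232) (26.4494, 0) (30.6215, 0)]
10. shoelace: 566.2342

Area of P4's cell: 566.2342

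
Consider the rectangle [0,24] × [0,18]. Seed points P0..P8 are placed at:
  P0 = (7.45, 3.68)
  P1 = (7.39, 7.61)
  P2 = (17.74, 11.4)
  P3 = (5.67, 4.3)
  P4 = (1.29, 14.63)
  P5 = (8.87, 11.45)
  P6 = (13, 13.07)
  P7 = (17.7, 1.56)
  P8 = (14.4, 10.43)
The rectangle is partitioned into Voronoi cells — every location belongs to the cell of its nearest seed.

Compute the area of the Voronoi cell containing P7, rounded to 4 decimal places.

1. box [0,24]×[0,18]: [(0, 0) (24, 0) (24, 18) (0, 18)]
2. ⊥bis P7·P0 via (12.575,2.62): [(12.0331, 0) (24, 0) (24, 18) (15.756, 18)]  |A|=181.8977
3. ⊥bis P7·P1 via (12.545,4.585): [(13.219, 5.7335) (12.0331, 0) (24, 0) (24, 18) (20.417, 18)]  |A|=153.3107
4. ⊥bis P7·P2 via (17.72,6.48): [(13.6667, 6.4965) (13.219, 5.7335) (12.0331, 0) (24, 0) (24, 6.4545)]  |A|=73.0505
5. ⊥bis P7·P3 via (11.685,2.93): [(13.6667, 6.4965) (13.219, 5.7335) (12.0331, 0) (24, 0) (24, 6.4545)]  |A|=73.0505
6. ⊥bis P7·P4 via (9.495,8.095): [(13.6667, 6.4965) (13.219, 5.7335) (12.0331, 0) (24, 0) (24, 6.4545)]  |A|=73.0505
7. ⊥bis P7·P5 via (13.285,6.505): [(13.6667, 6.4965) (13.219, 5.7335) (12.0331, 0) (24, 0) (24, 6.4545)]  |A|=73.0505
8. ⊥bis P7·P6 via (15.35,7.315): [(13.6667, 6.4965) (13.219, 5.7335) (12.0331, 0) (24, 0) (24, 6.4545)]  |A|=73.0505
9. ⊥bis P7·P8 via (16.05,5.995): [(17.3576, 6.4815) (13.0416, 4.8757) (12.0331, 0) (24, 0) (24, 6.4545)]  |A|=69.9305
10. canonical 5-gon: [(17.3576, 6.4815) (13.0416, 4.8757) (12.0331, 0) (24, 0) (24, 6.4545)]
11. shoelace: 69.9305

Area of P7's cell: 69.9305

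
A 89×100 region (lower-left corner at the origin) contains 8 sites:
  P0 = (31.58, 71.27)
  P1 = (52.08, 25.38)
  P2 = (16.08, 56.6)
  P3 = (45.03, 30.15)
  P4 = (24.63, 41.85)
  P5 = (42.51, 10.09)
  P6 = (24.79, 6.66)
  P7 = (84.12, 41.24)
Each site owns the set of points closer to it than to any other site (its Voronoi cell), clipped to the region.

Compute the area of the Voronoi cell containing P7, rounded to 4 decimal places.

Area of P7's cell: 1837.2614

1. box [0,89]×[0,100]: [(0, 0) (89, 0) (89, 100) (0, 100)]
2. ⊥bis P7·P0 via (57.85,56.255): [(25.6966, 0) (89, 0) (89, 100) (82.8531, 100)]  |A|=3472.5136
3. ⊥bis P7·P1 via (68.1,33.31): [(57.2563, 55.2162) (84.5887, 0) (89, 0) (89, 100) (82.8531, 100)]  |A|=1846.6158
4. ⊥bis P7·P2 via (50.1,48.92): [(57.2563, 55.2162) (84.5887, 0) (89, 0) (89, 100) (82.8531, 100)]  |A|=1846.6158
5. ⊥bis P7·P3 via (64.575,35.695): [(58.4461, 57.298) (61.4273, 46.7901) (84.5887, 0) (89, 0) (89, 100) (82.8531, 100)]  |A|=1837.2614
6. ⊥bis P7·P4 via (54.375,41.545): [(58.4461, 57.298) (61.4273, 46.7901) (84.5887, 0) (89, 0) (89, 100) (82.8531, 100)]  |A|=1837.2614
7. ⊥bis P7·P5 via (63.315,25.665): [(58.4461, 57.298) (61.4273, 46.7901) (84.5887, 0) (89, 0) (89, 100) (82.8531, 100)]  |A|=1837.2614
8. ⊥bis P7·P6 via (54.455,23.95): [(58.4461, 57.298) (61.4273, 46.7901) (84.5887, 0) (89, 0) (89, 100) (82.8531, 100)]  |A|=1837.2614
9. canonical 6-gon: [(58.4461, 57.298) (61.4273, 46.7901) (84.5887, 0) (89, 0) (89, 100) (82.8531, 100)]
10. shoelace: 1837.2614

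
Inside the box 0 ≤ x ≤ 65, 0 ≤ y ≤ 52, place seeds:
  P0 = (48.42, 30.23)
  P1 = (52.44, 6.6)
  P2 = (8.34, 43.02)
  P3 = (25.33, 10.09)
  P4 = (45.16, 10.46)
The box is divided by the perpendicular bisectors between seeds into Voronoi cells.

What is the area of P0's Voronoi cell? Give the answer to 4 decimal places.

1. box [0,65]×[0,52]: [(0, 0) (65, 0) (65, 52) (0, 52)]
2. ⊥bis P0·P1 via (50.43,18.415): [(0, 9.8357) (65, 20.8937) (65, 52) (0, 52)]  |A|=2381.2945
3. ⊥bis P0·P2 via (28.38,36.625): [(20.9696, 13.4031) (65, 20.8937) (65, 52) (33.2863, 52)]  |A|=1296.8354
4. ⊥bis P0·P3 via (36.875,20.16): [(26.8086, 31.7008) (39.9519, 16.6324) (65, 20.8937) (65, 52) (33.2863, 52)]  |A|=1132.5975
5. ⊥bis P0·P4 via (46.79,20.345): [(26.8086, 31.7008) (35.0209, 22.2857) (54.3993, 19.0903) (65, 20.8937) (65, 52) (33.2863, 52)]  |A|=1085.7004
6. canonical 6-gon: [(26.8086, 31.7008) (35.0209, 22.2857) (54.3993, 19.0903) (65, 20.8937) (65, 52) (33.2863, 52)]
7. shoelace: 1085.7004

Area of P0's cell: 1085.7004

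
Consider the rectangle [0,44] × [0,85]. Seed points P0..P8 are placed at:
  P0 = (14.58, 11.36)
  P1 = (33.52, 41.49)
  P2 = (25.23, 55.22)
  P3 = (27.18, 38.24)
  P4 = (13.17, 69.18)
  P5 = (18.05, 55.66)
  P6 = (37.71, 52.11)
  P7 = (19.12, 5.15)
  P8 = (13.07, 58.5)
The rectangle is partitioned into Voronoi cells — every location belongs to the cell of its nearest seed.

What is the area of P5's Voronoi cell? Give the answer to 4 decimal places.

Area of P5's cell: 181.0682

1. box [0,44]×[0,85]: [(0, 0) (44, 0) (44, 85) (0, 85)]
2. ⊥bis P5·P0 via (16.315,33.51): [(0, 34.7879) (44, 31.3414) (44, 85) (0, 85)]  |A|=2285.1534
3. ⊥bis P5·P1 via (25.785,48.575): [(0, 34.7879) (12.2758, 33.8264) (44, 68.4611) (44, 85) (0, 85)]  |A|=1696.3571
4. ⊥bis P5·P2 via (21.64,55.44): [(0, 34.7879) (12.2758, 33.8264) (20.8919, 43.233) (23.4515, 85) (0, 85)]  |A|=1076.1415
5. ⊥bis P5·P3 via (22.615,46.95): [(0, 35.0972) (21.0701, 46.1403) (23.4515, 85) (0, 85)]  |A|=981.3867
6. ⊥bis P5·P4 via (15.61,62.42): [(0, 56.7856) (0, 35.0972) (21.0701, 46.1403) (22.2138, 64.8036)]  |A|=431.1948
7. ⊥bis P5·P6 via (27.88,53.885): [(0, 56.7856) (0, 35.0972) (21.0701, 46.1403) (22.2138, 64.8036)]  |A|=431.1948
8. ⊥bis P5·P7 via (18.585,30.405): [(0, 56.7856) (0, 35.0972) (21.0701, 46.1403) (22.2138, 64.8036)]  |A|=431.1948
9. ⊥bis P5·P8 via (15.56,57.08): [(19.3817, 63.7814) (4.3127, 37.3576) (21.0701, 46.1403) (22.2138, 64.8036)]  |A|=181.0682
10. canonical 4-gon: [(19.3817, 63.7814) (4.3127, 37.3576) (21.0701, 46.1403) (22.2138, 64.8036)]
11. shoelace: 181.0682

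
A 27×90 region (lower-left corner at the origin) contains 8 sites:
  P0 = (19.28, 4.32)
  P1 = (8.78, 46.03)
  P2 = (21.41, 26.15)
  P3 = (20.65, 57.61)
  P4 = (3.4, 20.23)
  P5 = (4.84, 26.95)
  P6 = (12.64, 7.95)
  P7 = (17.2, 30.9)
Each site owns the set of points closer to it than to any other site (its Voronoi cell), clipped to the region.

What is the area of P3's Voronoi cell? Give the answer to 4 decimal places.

1. box [0,27]×[0,90]: [(0, 0) (27, 0) (27, 90) (0, 90)]
2. ⊥bis P3·P0 via (19.965,30.965): [(0, 31.4783) (27, 30.7841) (27, 90) (0, 90)]  |A|=1589.4575
3. ⊥bis P3·P1 via (14.715,51.82): [(0, 66.9035) (27, 39.2273) (27, 90) (0, 90)]  |A|=997.2335
4. ⊥bis P3·P2 via (21.03,41.88): [(0, 66.9035) (24.3343, 41.9598) (27, 42.0242) (27, 90) (0, 90)]  |A|=993.5056
5. ⊥bis P3·P4 via (12.025,38.92): [(0, 66.9035) (24.3343, 41.9598) (27, 42.0242) (27, 90) (0, 90)]  |A|=993.5056
6. ⊥bis P3·P5 via (12.745,42.28): [(0, 66.9035) (24.3343, 41.9598) (27, 42.0242) (27, 90) (0, 90)]  |A|=993.5056
7. ⊥bis P3·P6 via (16.645,32.78): [(0, 66.9035) (24.3343, 41.9598) (27, 42.0242) (27, 90) (0, 90)]  |A|=993.5056
8. ⊥bis P3·P7 via (18.925,44.255): [(0, 66.9035) (22.5522, 43.7865) (27, 43.212) (27, 90) (0, 90)]  |A|=988.3721
9. canonical 5-gon: [(0, 66.9035) (22.5522, 43.7865) (27, 43.212) (27, 90) (0, 90)]
10. shoelace: 988.3721

Area of P3's cell: 988.3721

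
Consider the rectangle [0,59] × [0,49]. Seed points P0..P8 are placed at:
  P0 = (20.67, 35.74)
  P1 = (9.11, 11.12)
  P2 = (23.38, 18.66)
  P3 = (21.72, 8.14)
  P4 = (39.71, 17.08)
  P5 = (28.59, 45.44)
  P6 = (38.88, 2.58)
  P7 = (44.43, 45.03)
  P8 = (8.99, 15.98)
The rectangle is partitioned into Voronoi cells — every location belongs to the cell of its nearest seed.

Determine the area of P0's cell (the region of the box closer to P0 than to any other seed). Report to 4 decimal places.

1. box [0,59]×[0,49]: [(0, 0) (59, 0) (59, 49) (0, 49)]
2. ⊥bis P0·P1 via (14.89,23.43): [(0, 30.4214) (59, 2.7187) (59, 49) (0, 49)]  |A|=1913.3662
3. ⊥bis P0·P2 via (22.025,27.2): [(0, 30.4214) (10.6908, 25.4017) (59, 33.0666) (59, 49) (0, 49)]  |A|=1180.3249
4. ⊥bis P0·P3 via (21.195,21.94): [(0, 30.4214) (10.6908, 25.4017) (59, 33.0666) (59, 49) (0, 49)]  |A|=1180.3249
5. ⊥bis P0·P4 via (30.19,26.41): [(0, 30.4214) (10.6908, 25.4017) (32.6102, 28.8795) (52.3291, 49) (0, 49)]  |A|=902.9756
6. ⊥bis P0·P5 via (24.63,40.59): [(0, 30.4214) (10.6908, 25.4017) (32.6102, 28.8795) (35.4382, 31.7651) (14.3299, 49) (0, 49)]  |A|=575.5191
7. ⊥bis P0·P6 via (29.775,19.16): [(0, 30.4214) (10.6908, 25.4017) (32.6102, 28.8795) (35.4382, 31.7651) (14.3299, 49) (0, 49)]  |A|=575.5191
8. ⊥bis P0·P7 via (32.55,40.385): [(0, 30.4214) (10.6908, 25.4017) (32.6102, 28.8795) (35.4382, 31.7651) (14.3299, 49) (0, 49)]  |A|=575.5191
9. ⊥bis P0·P8 via (14.83,25.86): [(0, 34.6259) (14.5654, 26.0164) (32.6102, 28.8795) (35.4382, 31.7651) (14.3299, 49) (0, 49)]  |A|=531.8883
10. canonical 6-gon: [(0, 34.6259) (14.5654, 26.0164) (32.6102, 28.8795) (35.4382, 31.7651) (14.3299, 49) (0, 49)]
11. shoelace: 531.8883

Area of P0's cell: 531.8883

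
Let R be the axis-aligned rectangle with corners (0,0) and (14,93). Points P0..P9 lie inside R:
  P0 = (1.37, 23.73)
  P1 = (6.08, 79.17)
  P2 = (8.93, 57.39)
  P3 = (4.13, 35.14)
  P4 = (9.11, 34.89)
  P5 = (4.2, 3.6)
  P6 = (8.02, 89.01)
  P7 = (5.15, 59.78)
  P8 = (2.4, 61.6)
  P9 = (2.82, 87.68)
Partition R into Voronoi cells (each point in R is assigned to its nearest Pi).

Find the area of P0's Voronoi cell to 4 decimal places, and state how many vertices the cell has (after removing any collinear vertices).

Area of P0's cell: 184.6910 (5 vertices)

1. box [0,14]×[0,93]: [(0, 0) (14, 0) (14, 93) (0, 93)]
2. ⊥bis P0·P1 via (3.725,51.45): [(0, 51.7665) (0, 0) (14, 0) (14, 50.5771)]  |A|=716.4047
3. ⊥bis P0·P2 via (5.15,40.56): [(0, 41.7167) (0, 0) (14, 0) (14, 38.5723)]  |A|=562.0229
4. ⊥bis P0·P3 via (2.75,29.435): [(0, 30.1002) (0, 0) (14, 0) (14, 26.7137)]  |A|=397.6974
5. ⊥bis P0·P4 via (5.24,29.31): [(6.2968, 28.5771) (0, 30.1002) (0, 0) (14, 0) (14, 23.2345)]  |A|=384.2969
6. ⊥bis P0·P5 via (2.785,13.665): [(6.2968, 28.5771) (0, 30.1002) (0, 13.2735) (14, 15.2417) (14, 23.2345)]  |A|=184.691
7. ⊥bis P0·P6 via (4.695,56.37): [(6.2968, 28.5771) (0, 30.1002) (0, 13.2735) (14, 15.2417) (14, 23.2345)]  |A|=184.691
8. ⊥bis P0·P7 via (3.26,41.755): [(6.2968, 28.5771) (0, 30.1002) (0, 13.2735) (14, 15.2417) (14, 23.2345)]  |A|=184.691
9. ⊥bis P0·P8 via (1.885,42.665): [(6.2968, 28.5771) (0, 30.1002) (0, 13.2735) (14, 15.2417) (14, 23.2345)]  |A|=184.691
10. ⊥bis P0·P9 via (2.095,55.705): [(6.2968, 28.5771) (0, 30.1002) (0, 13.2735) (14, 15.2417) (14, 23.2345)]  |A|=184.691
11. canonical 5-gon: [(6.2968, 28.5771) (0, 30.1002) (0, 13.2735) (14, 15.2417) (14, 23.2345)]
12. shoelace: 184.691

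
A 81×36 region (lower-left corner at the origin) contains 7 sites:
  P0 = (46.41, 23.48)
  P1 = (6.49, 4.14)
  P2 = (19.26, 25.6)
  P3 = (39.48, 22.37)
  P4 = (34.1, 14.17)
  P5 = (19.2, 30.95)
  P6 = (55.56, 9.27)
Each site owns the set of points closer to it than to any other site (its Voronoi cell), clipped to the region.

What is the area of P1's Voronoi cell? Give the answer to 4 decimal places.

1. box [0,81]×[0,36]: [(0, 0) (81, 0) (81, 36) (0, 36)]
2. ⊥bis P1·P0 via (26.45,13.81): [(0, 0) (33.1405, 0) (15.6996, 36) (0, 36)]  |A|=879.1227
3. ⊥bis P1·P2 via (12.875,14.87): [(0, 22.5314) (0, 0) (33.1405, 0) (31.2272, 3.9493)]  |A|=417.2377
4. ⊥bis P1·P3 via (22.985,13.255): [(26.6085, 6.6977) (0, 22.5314) (0, 0) (30.3096, 0)]  |A|=401.2663
5. ⊥bis P1·P4 via (20.295,9.155): [(19.6927, 10.8131) (0, 22.5314) (0, 0) (23.6208, 0)]  |A|=349.5583
6. ⊥bis P1·P5 via (12.845,17.545): [(19.6927, 10.8131) (0, 22.5314) (0, 0) (23.6208, 0)]  |A|=349.5583
7. ⊥bis P1·P6 via (31.025,6.705): [(19.6927, 10.8131) (0, 22.5314) (0, 0) (23.6208, 0)]  |A|=349.5583
8. canonical 4-gon: [(19.6927, 10.8131) (0, 22.5314) (0, 0) (23.6208, 0)]
9. shoelace: 349.5583

Area of P1's cell: 349.5583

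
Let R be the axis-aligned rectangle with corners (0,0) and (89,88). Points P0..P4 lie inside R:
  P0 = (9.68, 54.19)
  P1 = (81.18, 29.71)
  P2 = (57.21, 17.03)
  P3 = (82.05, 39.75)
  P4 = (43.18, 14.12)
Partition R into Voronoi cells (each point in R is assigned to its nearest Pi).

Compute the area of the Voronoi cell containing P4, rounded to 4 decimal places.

Area of P4's cell: 1552.9977

1. box [0,89]×[0,88]: [(0, 0) (89, 0) (89, 88) (0, 88)]
2. ⊥bis P4·P0 via (26.43,34.155): [(0, 12.0585) (0, 0) (89, 0) (89, 86.4658)]  |A|=4384.3347
3. ⊥bis P4·P1 via (62.18,21.915): [(49.3105, 53.2839) (0, 12.0585) (0, 0) (71.1709, 0)]  |A|=2193.4394
4. ⊥bis P4·P2 via (50.195,15.575): [(43.3988, 48.3415) (0, 12.0585) (0, 0) (53.4255, 0)]  |A|=1552.9977
5. ⊥bis P4·P3 via (62.615,26.935): [(43.3988, 48.3415) (0, 12.0585) (0, 0) (53.4255, 0)]  |A|=1552.9977
6. canonical 4-gon: [(43.3988, 48.3415) (0, 12.0585) (0, 0) (53.4255, 0)]
7. shoelace: 1552.9977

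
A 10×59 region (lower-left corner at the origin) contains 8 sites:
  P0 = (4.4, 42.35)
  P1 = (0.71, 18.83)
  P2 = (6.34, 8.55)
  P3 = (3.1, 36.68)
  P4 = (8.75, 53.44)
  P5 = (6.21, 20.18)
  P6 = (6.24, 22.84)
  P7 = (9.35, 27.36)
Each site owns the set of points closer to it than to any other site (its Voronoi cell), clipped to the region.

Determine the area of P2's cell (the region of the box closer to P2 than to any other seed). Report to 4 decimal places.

1. box [0,10]×[0,59]: [(0, 0) (10, 0) (10, 59) (0, 59)]
2. ⊥bis P2·P0 via (5.37,25.45): [(0, 25.1418) (0, 0) (10, 0) (10, 25.7157)]  |A|=254.2876
3. ⊥bis P2·P1 via (3.525,13.69): [(0, 11.7595) (0, 0) (10, 0) (10, 17.2361)]  |A|=144.9781
4. ⊥bis P2·P3 via (4.72,22.615): [(0, 11.7595) (0, 0) (10, 0) (10, 17.2361)]  |A|=144.9781
5. ⊥bis P2·P4 via (7.545,30.995): [(0, 11.7595) (0, 0) (10, 0) (10, 17.2361)]  |A|=144.9781
6. ⊥bis P2·P5 via (6.275,14.365): [(4.7259, 14.3477) (0, 11.7595) (0, 0) (10, 0) (10, 14.4066)]  |A|=137.5165
7. ⊥bis P2·P6 via (6.29,15.695): [(4.7259, 14.3477) (0, 11.7595) (0, 0) (10, 0) (10, 14.4066)]  |A|=137.5165
8. ⊥bis P2·P7 via (7.845,17.955): [(4.7259, 14.3477) (0, 11.7595) (0, 0) (10, 0) (10, 14.4066)]  |A|=137.5165
9. canonical 5-gon: [(4.7259, 14.3477) (0, 11.7595) (0, 0) (10, 0) (10, 14.4066)]
10. shoelace: 137.5165

Area of P2's cell: 137.5165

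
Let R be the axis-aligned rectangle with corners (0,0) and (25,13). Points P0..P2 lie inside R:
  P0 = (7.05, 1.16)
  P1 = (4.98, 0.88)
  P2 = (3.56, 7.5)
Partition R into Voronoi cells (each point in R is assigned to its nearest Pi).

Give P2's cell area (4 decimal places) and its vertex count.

1. box [0,25]×[0,13]: [(0, 0) (25, 0) (25, 13) (0, 13)]
2. ⊥bis P2·P0 via (5.305,4.33): [(0, 1.4097) (21.0551, 13) (0, 13)]  |A|=122.017
3. ⊥bis P2·P1 via (4.27,4.19): [(0, 3.2741) (5.5491, 4.4644) (21.0551, 13) (0, 13)]  |A|=116.8443
4. canonical 4-gon: [(0, 3.2741) (5.5491, 4.4644) (21.0551, 13) (0, 13)]
5. shoelace: 116.8443

Area of P2's cell: 116.8443 (4 vertices)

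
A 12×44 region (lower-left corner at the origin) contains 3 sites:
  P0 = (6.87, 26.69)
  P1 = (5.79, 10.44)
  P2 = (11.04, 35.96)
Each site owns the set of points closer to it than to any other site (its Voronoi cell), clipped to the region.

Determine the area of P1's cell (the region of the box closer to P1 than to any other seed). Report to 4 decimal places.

1. box [0,12]×[0,44]: [(0, 0) (12, 0) (12, 44) (0, 44)]
2. ⊥bis P1·P0 via (6.33,18.565): [(0, 18.9857) (0, 0) (12, 0) (12, 18.1882)]  |A|=223.0432
3. ⊥bis P1·P2 via (8.415,23.2): [(0, 18.9857) (0, 0) (12, 0) (12, 18.1882)]  |A|=223.0432
4. canonical 4-gon: [(0, 18.9857) (0, 0) (12, 0) (12, 18.1882)]
5. shoelace: 223.0432

Area of P1's cell: 223.0432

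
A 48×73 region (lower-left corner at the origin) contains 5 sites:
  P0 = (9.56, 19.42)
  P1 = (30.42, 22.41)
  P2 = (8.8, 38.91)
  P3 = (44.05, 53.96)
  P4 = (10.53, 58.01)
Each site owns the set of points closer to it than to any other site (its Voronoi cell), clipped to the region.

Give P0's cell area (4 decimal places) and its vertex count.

1. box [0,48]×[0,73]: [(0, 0) (48, 0) (48, 73) (0, 73)]
2. ⊥bis P0·P1 via (19.99,20.915): [(0, 0) (22.9879, 0) (12.5243, 73) (0, 73)]  |A|=1296.1953
3. ⊥bis P0·P2 via (9.18,29.165): [(0, 28.807) (0, 0) (22.9879, 0) (18.754, 29.5383)]  |A|=609.6348
4. ⊥bis P0·P3 via (26.805,36.69): [(0, 28.807) (0, 0) (22.9879, 0) (18.754, 29.5383)]  |A|=609.6348
5. ⊥bis P0·P4 via (10.045,38.715): [(0, 28.807) (0, 0) (22.9879, 0) (18.754, 29.5383)]  |A|=609.6348
6. canonical 4-gon: [(0, 28.807) (0, 0) (22.9879, 0) (18.754, 29.5383)]
7. shoelace: 609.6348

Area of P0's cell: 609.6348 (4 vertices)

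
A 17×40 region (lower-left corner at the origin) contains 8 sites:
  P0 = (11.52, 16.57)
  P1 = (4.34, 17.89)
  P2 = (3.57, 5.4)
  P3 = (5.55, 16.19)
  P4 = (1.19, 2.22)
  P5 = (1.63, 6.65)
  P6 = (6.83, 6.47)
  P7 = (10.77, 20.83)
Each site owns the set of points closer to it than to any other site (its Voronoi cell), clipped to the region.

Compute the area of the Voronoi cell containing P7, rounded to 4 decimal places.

1. box [0,17]×[0,40]: [(0, 0) (17, 0) (17, 40) (0, 40)]
2. ⊥bis P7·P0 via (11.145,18.7): [(0, 16.7379) (17, 19.7308) (17, 40) (0, 40)]  |A|=370.0164
3. ⊥bis P7·P1 via (7.555,19.36): [(0, 35.8834) (8.1018, 18.1642) (17, 19.7308) (17, 40) (0, 40)]  |A|=292.4604
4. ⊥bis P7·P2 via (7.17,13.115): [(0, 35.8834) (8.1018, 18.1642) (17, 19.7308) (17, 40) (0, 40)]  |A|=292.4604
5. ⊥bis P7·P3 via (8.16,18.51): [(0, 35.8834) (7.7145, 19.0112) (8.4179, 18.2199) (17, 19.7308) (17, 40) (0, 40)]  |A|=292.3157
6. ⊥bis P7·P4 via (5.98,11.525): [(0, 35.8834) (7.7145, 19.0112) (8.4179, 18.2199) (17, 19.7308) (17, 40) (0, 40)]  |A|=292.3157
7. ⊥bis P7·P5 via (6.2,13.74): [(0, 35.8834) (7.7145, 19.0112) (8.4179, 18.2199) (17, 19.7308) (17, 40) (0, 40)]  |A|=292.3157
8. ⊥bis P7·P6 via (8.8,13.65): [(0, 35.8834) (7.7145, 19.0112) (8.4179, 18.2199) (17, 19.7308) (17, 40) (0, 40)]  |A|=292.3157
9. canonical 6-gon: [(0, 35.8834) (7.7145, 19.0112) (8.4179, 18.2199) (17, 19.7308) (17, 40) (0, 40)]
10. shoelace: 292.3157

Area of P7's cell: 292.3157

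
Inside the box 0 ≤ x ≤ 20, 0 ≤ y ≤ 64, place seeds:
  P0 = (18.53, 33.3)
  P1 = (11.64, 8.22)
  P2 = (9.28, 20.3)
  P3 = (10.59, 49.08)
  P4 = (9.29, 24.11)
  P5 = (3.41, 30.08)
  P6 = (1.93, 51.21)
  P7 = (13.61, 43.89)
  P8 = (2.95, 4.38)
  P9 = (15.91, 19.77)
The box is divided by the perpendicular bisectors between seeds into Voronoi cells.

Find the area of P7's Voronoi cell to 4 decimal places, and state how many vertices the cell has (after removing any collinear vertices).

1. box [0,20]×[0,64]: [(0, 0) (20, 0) (20, 64) (0, 64)]
2. ⊥bis P7·P0 via (16.07,38.595): [(0, 31.1291) (20, 40.4208) (20, 64) (0, 64)]  |A|=564.5011
3. ⊥bis P7·P1 via (12.625,26.055): [(0, 31.1291) (20, 40.4208) (20, 64) (0, 64)]  |A|=564.5011
4. ⊥bis P7·P2 via (11.445,32.095): [(0, 34.1958) (4.7315, 33.3273) (20, 40.4208) (20, 64) (0, 64)]  |A|=557.246
5. ⊥bis P7·P3 via (12.1,46.485): [(0, 39.4442) (0, 34.1958) (4.7315, 33.3273) (20, 40.4208) (20, 51.0819)]  |A|=182.5067
6. ⊥bis P7·P4 via (11.45,34): [(0, 39.4442) (0, 36.5007) (7.8649, 34.783) (20, 40.4208) (20, 51.0819)]  |A|=168.6381
7. ⊥bis P7·P5 via (8.51,36.985): [(2.8976, 41.1303) (10.091, 35.8172) (20, 40.4208) (20, 51.0819)]  |A|=134.0457
8. ⊥bis P7·P6 via (7.77,47.55): [(4.234, 41.9079) (3.478, 40.7016) (10.091, 35.8172) (20, 40.4208) (20, 51.0819)]  |A|=133.5337
9. ⊥bis P7·P8 via (8.28,24.135): [(4.234, 41.9079) (3.478, 40.7016) (10.091, 35.8172) (20, 40.4208) (20, 51.0819)]  |A|=133.5337
10. ⊥bis P7·P9 via (14.76,31.83): [(4.234, 41.9079) (3.478, 40.7016) (10.091, 35.8172) (20, 40.4208) (20, 51.0819)]  |A|=133.5337
11. canonical 5-gon: [(4.234, 41.9079) (3.478, 40.7016) (10.091, 35.8172) (20, 40.4208) (20, 51.0819)]
12. shoelace: 133.5337

Area of P7's cell: 133.5337 (5 vertices)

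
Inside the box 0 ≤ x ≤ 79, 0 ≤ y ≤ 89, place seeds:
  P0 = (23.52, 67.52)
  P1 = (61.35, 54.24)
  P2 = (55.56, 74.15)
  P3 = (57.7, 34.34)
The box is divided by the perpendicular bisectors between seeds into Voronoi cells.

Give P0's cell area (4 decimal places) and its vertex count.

Area of P0's cell: 2339.3982 (5 vertices)

1. box [0,79]×[0,89]: [(0, 0) (79, 0) (79, 89) (0, 89)]
2. ⊥bis P0·P1 via (42.435,60.88): [(0, 0) (21.0634, 0) (52.3064, 89) (0, 89)]  |A|=3264.9558
3. ⊥bis P0·P2 via (39.54,70.835): [(0, 0) (21.0634, 0) (41.9097, 59.3835) (35.7811, 89) (0, 89)]  |A|=3020.2459
4. ⊥bis P0·P3 via (40.61,50.93): [(0, 9.0961) (37.9973, 48.2385) (41.9097, 59.3835) (35.7811, 89) (0, 89)]  |A|=2339.3982
5. canonical 5-gon: [(0, 9.0961) (37.9973, 48.2385) (41.9097, 59.3835) (35.7811, 89) (0, 89)]
6. shoelace: 2339.3982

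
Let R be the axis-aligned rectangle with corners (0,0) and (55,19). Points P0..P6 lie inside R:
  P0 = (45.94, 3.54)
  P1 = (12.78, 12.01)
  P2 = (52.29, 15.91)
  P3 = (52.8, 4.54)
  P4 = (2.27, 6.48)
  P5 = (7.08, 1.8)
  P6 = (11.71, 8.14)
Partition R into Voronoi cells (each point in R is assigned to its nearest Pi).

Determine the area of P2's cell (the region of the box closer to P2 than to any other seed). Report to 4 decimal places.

Area of P2's cell: 135.1873

1. box [0,55]×[0,19]: [(0, 0) (55, 0) (55, 19) (0, 19)]
2. ⊥bis P2·P0 via (49.115,9.725): [(55, 6.704) (55, 19) (31.047, 19)]  |A|=147.263
3. ⊥bis P2·P1 via (32.535,13.96): [(32.0904, 18.4644) (55, 6.704) (55, 19) (32.0375, 19)]  |A|=146.9977
4. ⊥bis P2·P3 via (52.545,10.225): [(32.0904, 18.4644) (48.4949, 10.0433) (55, 10.3351) (55, 19) (32.0375, 19)]  |A|=135.1873
5. ⊥bis P2·P4 via (27.28,11.195): [(32.0904, 18.4644) (48.4949, 10.0433) (55, 10.3351) (55, 19) (32.0375, 19)]  |A|=135.1873
6. ⊥bis P2·P5 via (29.685,8.855): [(32.0904, 18.4644) (48.4949, 10.0433) (55, 10.3351) (55, 19) (32.0375, 19)]  |A|=135.1873
7. ⊥bis P2·P6 via (32,12.025): [(32.0904, 18.4644) (48.4949, 10.0433) (55, 10.3351) (55, 19) (32.0375, 19)]  |A|=135.1873
8. canonical 5-gon: [(32.0904, 18.4644) (48.4949, 10.0433) (55, 10.3351) (55, 19) (32.0375, 19)]
9. shoelace: 135.1873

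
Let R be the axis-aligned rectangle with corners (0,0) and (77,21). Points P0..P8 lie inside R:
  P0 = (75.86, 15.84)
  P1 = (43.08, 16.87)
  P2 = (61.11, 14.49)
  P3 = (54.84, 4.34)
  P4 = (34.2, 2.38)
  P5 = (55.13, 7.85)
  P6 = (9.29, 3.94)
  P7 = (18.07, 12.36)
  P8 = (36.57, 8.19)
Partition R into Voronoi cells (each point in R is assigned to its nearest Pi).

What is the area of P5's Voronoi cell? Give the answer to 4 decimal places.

Area of P5's cell: 99.2922

1. box [0,77]×[0,21]: [(0, 0) (77, 0) (77, 21) (0, 21)]
2. ⊥bis P5·P0 via (65.495,11.845): [(0, 0) (70.0604, 0) (61.9664, 21) (0, 21)]  |A|=1386.2815
3. ⊥bis P5·P1 via (49.105,12.36): [(39.853, 0) (70.0604, 0) (61.9664, 21) (55.5725, 21)]  |A|=384.3148
4. ⊥bis P5·P2 via (58.12,11.17): [(52.2031, 16.4988) (39.853, 0) (70.0604, 0) (69.8146, 0.6378)]  |A|=252.8603
5. ⊥bis P5·P3 via (54.985,6.095): [(64.641, 5.2972) (52.2031, 16.4988) (45.031, 6.9174)]  |A|=99.7555
6. ⊥bis P5·P4 via (44.665,5.115): [(64.641, 5.2972) (52.2031, 16.4988) (45.031, 6.9174)]  |A|=99.7555
7. ⊥bis P5·P6 via (32.21,5.895): [(64.641, 5.2972) (52.2031, 16.4988) (45.031, 6.9174)]  |A|=99.7555
8. ⊥bis P5·P7 via (36.6,10.105): [(64.641, 5.2972) (52.2031, 16.4988) (45.031, 6.9174)]  |A|=99.7555
9. ⊥bis P5·P8 via (45.85,8.02): [(45.8286, 6.8515) (64.641, 5.2972) (52.2031, 16.4988) (45.8498, 8.0114)]  |A|=99.2922
10. canonical 4-gon: [(45.8286, 6.8515) (64.641, 5.2972) (52.2031, 16.4988) (45.8498, 8.0114)]
11. shoelace: 99.2922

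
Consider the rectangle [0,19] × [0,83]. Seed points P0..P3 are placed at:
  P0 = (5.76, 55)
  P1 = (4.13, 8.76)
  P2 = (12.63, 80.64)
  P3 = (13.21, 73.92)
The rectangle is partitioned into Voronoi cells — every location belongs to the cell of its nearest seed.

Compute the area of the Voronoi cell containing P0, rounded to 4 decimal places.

1. box [0,19]×[0,83]: [(0, 0) (19, 0) (19, 83) (0, 83)]
2. ⊥bis P0·P1 via (4.945,31.88): [(0, 32.0543) (19, 31.3845) (19, 83) (0, 83)]  |A|=974.3308
3. ⊥bis P0·P2 via (9.195,67.82): [(0, 70.2837) (0, 32.0543) (19, 31.3845) (19, 65.1928)]  |A|=684.3581
4. ⊥bis P0·P3 via (9.485,64.46): [(0, 68.1948) (0, 32.0543) (19, 31.3845) (19, 60.7133)]  |A|=621.9586
5. canonical 4-gon: [(0, 68.1948) (0, 32.0543) (19, 31.3845) (19, 60.7133)]
6. shoelace: 621.9586

Area of P0's cell: 621.9586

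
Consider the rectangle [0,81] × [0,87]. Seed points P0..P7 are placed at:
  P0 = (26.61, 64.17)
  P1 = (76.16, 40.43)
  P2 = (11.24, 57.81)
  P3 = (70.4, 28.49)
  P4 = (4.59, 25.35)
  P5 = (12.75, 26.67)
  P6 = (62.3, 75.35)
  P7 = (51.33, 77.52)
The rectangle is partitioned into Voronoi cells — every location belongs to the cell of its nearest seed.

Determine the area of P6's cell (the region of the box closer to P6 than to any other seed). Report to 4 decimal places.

Area of P6's cell: 755.2179

1. box [0,81]×[0,87]: [(0, 0) (81, 0) (81, 87) (0, 87)]
2. ⊥bis P6·P0 via (44.455,69.76): [(66.3075, 0) (81, 0) (81, 87) (39.0545, 87)]  |A|=2463.7509
3. ⊥bis P6·P1 via (69.23,57.89): [(50.5018, 50.4567) (81, 62.5616) (81, 87) (39.0545, 87)]  |A|=1139.0774
4. ⊥bis P6·P2 via (36.77,66.58): [(50.5018, 50.4567) (81, 62.5616) (81, 87) (39.0545, 87)]  |A|=1139.0774
5. ⊥bis P6·P3 via (66.35,51.92): [(50.5018, 50.4567) (81, 62.5616) (81, 87) (39.0545, 87)]  |A|=1139.0774
6. ⊥bis P6·P4 via (33.445,50.35): [(50.5018, 50.4567) (81, 62.5616) (81, 87) (39.0545, 87)]  |A|=1139.0774
7. ⊥bis P6·P5 via (37.525,51.01): [(50.5018, 50.4567) (81, 62.5616) (81, 87) (39.0545, 87)]  |A|=1139.0774
8. ⊥bis P6·P7 via (56.815,76.435): [(51.7762, 50.9625) (81, 62.5616) (81, 87) (58.9049, 87)]  |A|=755.2179
9. canonical 4-gon: [(51.7762, 50.9625) (81, 62.5616) (81, 87) (58.9049, 87)]
10. shoelace: 755.2179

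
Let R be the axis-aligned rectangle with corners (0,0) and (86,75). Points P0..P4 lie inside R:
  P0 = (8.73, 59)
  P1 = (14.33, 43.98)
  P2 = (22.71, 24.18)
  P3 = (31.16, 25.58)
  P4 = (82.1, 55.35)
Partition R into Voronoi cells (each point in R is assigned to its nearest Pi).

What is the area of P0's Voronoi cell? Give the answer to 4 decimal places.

Area of P0's cell: 885.1248

1. box [0,86]×[0,75]: [(0, 0) (86, 0) (86, 75) (0, 75)]
2. ⊥bis P0·P1 via (11.53,51.49): [(0, 47.1912) (74.5872, 75) (0, 75)]  |A|=1037.09
3. ⊥bis P0·P2 via (15.72,41.59): [(0, 47.1912) (74.5872, 75) (0, 75)]  |A|=1037.09
4. ⊥bis P0·P3 via (19.945,42.29): [(0, 47.1912) (61.3015, 70.0466) (68.6819, 75) (0, 75)]  |A|=1022.4644
5. ⊥bis P0·P4 via (45.415,57.175): [(0, 47.1912) (45.7672, 64.2549) (46.3018, 75) (0, 75)]  |A|=885.1248
6. canonical 4-gon: [(0, 47.1912) (45.7672, 64.2549) (46.3018, 75) (0, 75)]
7. shoelace: 885.1248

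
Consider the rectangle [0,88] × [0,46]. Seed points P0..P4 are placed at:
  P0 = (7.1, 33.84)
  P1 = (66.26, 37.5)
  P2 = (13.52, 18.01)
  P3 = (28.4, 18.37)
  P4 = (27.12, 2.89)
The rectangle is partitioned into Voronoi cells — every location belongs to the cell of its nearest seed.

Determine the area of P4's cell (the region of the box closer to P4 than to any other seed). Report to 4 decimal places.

1. box [0,88]×[0,46]: [(0, 0) (88, 0) (88, 46) (0, 46)]
2. ⊥bis P4·P0 via (17.11,18.365): [(0, 7.2974) (0, 0) (88, 0) (88, 46) (59.8324, 46)]  |A|=2890.1645
3. ⊥bis P4·P1 via (46.69,20.195): [(36.9564, 31.2026) (0, 7.2974) (0, 0) (64.5477, 0)]  |A|=1141.871
4. ⊥bis P4·P2 via (20.32,10.45): [(39.8074, 27.9784) (8.7021, 0) (64.5477, 0)]  |A|=781.2351
5. ⊥bis P4·P3 via (27.76,10.63): [(57.3085, 8.1867) (21.1296, 11.1782) (8.7021, 0) (64.5477, 0)]  |A|=449.3927
6. canonical 4-gon: [(57.3085, 8.1867) (21.1296, 11.1782) (8.7021, 0) (64.5477, 0)]
7. shoelace: 449.3927

Area of P4's cell: 449.3927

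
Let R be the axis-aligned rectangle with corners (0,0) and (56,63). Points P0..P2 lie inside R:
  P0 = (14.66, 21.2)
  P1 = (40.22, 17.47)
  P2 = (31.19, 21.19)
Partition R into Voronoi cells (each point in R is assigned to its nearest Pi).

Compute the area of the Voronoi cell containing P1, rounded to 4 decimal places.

1. box [0,56]×[0,63]: [(0, 0) (56, 0) (56, 63) (0, 63)]
2. ⊥bis P1·P0 via (27.44,19.335): [(24.6184, 0) (56, 0) (56, 63) (33.8121, 63)]  |A|=1687.4391
3. ⊥bis P1·P2 via (35.705,19.33): [(27.7418, 0) (56, 0) (56, 63) (53.6953, 63)]  |A|=962.731
4. canonical 4-gon: [(27.7418, 0) (56, 0) (56, 63) (53.6953, 63)]
5. shoelace: 962.731

Area of P1's cell: 962.7310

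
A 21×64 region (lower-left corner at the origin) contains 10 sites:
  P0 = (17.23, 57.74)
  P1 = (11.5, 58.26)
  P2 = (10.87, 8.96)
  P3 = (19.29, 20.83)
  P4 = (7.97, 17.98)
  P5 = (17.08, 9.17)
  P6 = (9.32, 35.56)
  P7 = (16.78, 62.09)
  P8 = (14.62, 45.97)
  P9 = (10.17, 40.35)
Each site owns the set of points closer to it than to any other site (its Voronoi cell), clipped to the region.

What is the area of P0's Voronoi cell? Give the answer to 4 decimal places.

1. box [0,21]×[0,64]: [(0, 0) (21, 0) (21, 64) (0, 64)]
2. ⊥bis P0·P1 via (14.365,58): [(9.1015, 0) (21, 0) (21, 64) (14.9095, 64)]  |A|=575.6487
3. ⊥bis P0·P2 via (14.05,33.35): [(12.1505, 33.5977) (21, 32.4438) (21, 64) (14.9095, 64)]  |A|=232.2111
4. ⊥bis P0·P3 via (18.26,39.285): [(12.6381, 38.9712) (21, 39.4379) (21, 64) (14.9095, 64)]  |A|=178.9112
5. ⊥bis P0·P4 via (12.6,37.86): [(12.6381, 38.9712) (21, 39.4379) (21, 64) (14.9095, 64)]  |A|=178.9112
6. ⊥bis P0·P5 via (17.155,33.455): [(12.6381, 38.9712) (21, 39.4379) (21, 64) (14.9095, 64)]  |A|=178.9112
7. ⊥bis P0·P6 via (13.275,46.65): [(13.3331, 46.6293) (21, 43.8951) (21, 64) (14.9095, 64)]  |A|=129.9695
8. ⊥bis P0·P7 via (17.005,59.915): [(14.5154, 59.6575) (13.3331, 46.6293) (21, 43.8951) (21, 60.3283)]  |A|=104.8405
9. ⊥bis P0·P8 via (15.925,51.855): [(14.5154, 59.6575) (13.8491, 52.3153) (21, 50.7296) (21, 60.3283)]  |A|=57.9013
10. ⊥bis P0·P9 via (13.7,49.045): [(14.5154, 59.6575) (13.8491, 52.3153) (21, 50.7296) (21, 60.3283)]  |A|=57.9013
11. canonical 4-gon: [(14.5154, 59.6575) (13.8491, 52.3153) (21, 50.7296) (21, 60.3283)]
12. shoelace: 57.9013

Area of P0's cell: 57.9013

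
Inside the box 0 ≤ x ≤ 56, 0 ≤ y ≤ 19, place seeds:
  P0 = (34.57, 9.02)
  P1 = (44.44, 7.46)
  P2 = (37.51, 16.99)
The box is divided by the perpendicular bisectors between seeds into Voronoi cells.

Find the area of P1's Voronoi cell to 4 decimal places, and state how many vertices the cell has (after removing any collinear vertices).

1. box [0,56]×[0,19]: [(0, 0) (56, 0) (56, 19) (0, 19)]
2. ⊥bis P1·P0 via (39.505,8.24): [(38.2026, 0) (56, 0) (56, 19) (41.2057, 19)]  |A|=309.6212
3. ⊥bis P1·P2 via (40.975,12.225): [(40.0257, 11.5347) (38.2026, 0) (56, 0) (56, 19) (50.2918, 19)]  |A|=275.7058
4. canonical 5-gon: [(40.0257, 11.5347) (38.2026, 0) (56, 0) (56, 19) (50.2918, 19)]
5. shoelace: 275.7058

Area of P1's cell: 275.7058 (5 vertices)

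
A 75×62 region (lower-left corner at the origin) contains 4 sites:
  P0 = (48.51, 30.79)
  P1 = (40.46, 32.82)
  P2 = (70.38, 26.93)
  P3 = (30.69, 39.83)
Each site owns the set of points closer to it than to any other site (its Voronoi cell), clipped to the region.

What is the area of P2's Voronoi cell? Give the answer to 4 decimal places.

1. box [0,75]×[0,62]: [(0, 0) (75, 0) (75, 62) (0, 62)]
2. ⊥bis P2·P0 via (59.445,28.86): [(54.3513, 0) (75, 0) (75, 62) (65.2941, 62)]  |A|=940.9923
3. ⊥bis P2·P1 via (55.42,29.875): [(54.3513, 0) (75, 0) (75, 62) (65.2941, 62)]  |A|=940.9923
4. ⊥bis P2·P3 via (50.535,33.38): [(54.3513, 0) (75, 0) (75, 62) (65.2941, 62)]  |A|=940.9923
5. canonical 4-gon: [(54.3513, 0) (75, 0) (75, 62) (65.2941, 62)]
6. shoelace: 940.9923

Area of P2's cell: 940.9923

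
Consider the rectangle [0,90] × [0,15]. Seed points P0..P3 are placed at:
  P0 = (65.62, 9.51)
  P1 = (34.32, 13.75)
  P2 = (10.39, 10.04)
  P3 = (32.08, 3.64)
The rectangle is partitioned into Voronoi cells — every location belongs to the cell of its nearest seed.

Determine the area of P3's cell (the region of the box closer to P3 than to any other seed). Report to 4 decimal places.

Area of P3's cell: 236.5476

1. box [0,90]×[0,15]: [(0, 0) (90, 0) (90, 15) (0, 15)]
2. ⊥bis P3·P0 via (48.85,6.575): [(0, 0) (50.0007, 0) (47.3755, 15) (0, 15)]  |A|=730.3217
3. ⊥bis P3·P1 via (33.2,8.695): [(0, 0) (50.0007, 0) (49.0953, 5.1732) (4.7431, 15) (0, 15)]  |A|=520.8511
4. ⊥bis P3·P2 via (21.235,6.84): [(19.2167, 0) (50.0007, 0) (49.0953, 5.1732) (22.483, 11.0695)]  |A|=236.5476
5. canonical 4-gon: [(19.2167, 0) (50.0007, 0) (49.0953, 5.1732) (22.483, 11.0695)]
6. shoelace: 236.5476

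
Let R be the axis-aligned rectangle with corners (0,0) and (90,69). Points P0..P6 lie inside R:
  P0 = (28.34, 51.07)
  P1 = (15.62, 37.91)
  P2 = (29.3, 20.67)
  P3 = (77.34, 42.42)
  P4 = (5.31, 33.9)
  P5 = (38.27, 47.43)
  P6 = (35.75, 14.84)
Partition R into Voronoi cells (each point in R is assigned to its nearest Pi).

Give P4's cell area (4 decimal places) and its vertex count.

Area of P4's cell: 505.8661 (4 vertices)

1. box [0,90]×[0,69]: [(0, 0) (90, 0) (90, 69) (0, 69)]
2. ⊥bis P4·P0 via (16.825,42.485): [(0, 65.0523) (0, 0) (48.4997, 0)]  |A|=1577.5061
3. ⊥bis P4·P1 via (10.465,35.905): [(0, 62.8113) (0, 0) (24.43, 0)]  |A|=767.2394
4. ⊥bis P4·P2 via (17.305,27.285): [(15.26, 23.5768) (0, 62.8113) (0, 0) (2.2579, 0)]  |A|=505.8661
5. ⊥bis P4·P3 via (41.325,38.16): [(15.26, 23.5768) (0, 62.8113) (0, 0) (2.2579, 0)]  |A|=505.8661
6. ⊥bis P4·P5 via (21.79,40.665): [(15.26, 23.5768) (0, 62.8113) (0, 0) (2.2579, 0)]  |A|=505.8661
7. ⊥bis P4·P6 via (20.53,24.37): [(15.26, 23.5768) (0, 62.8113) (0, 0) (2.2579, 0)]  |A|=505.8661
8. canonical 4-gon: [(15.26, 23.5768) (0, 62.8113) (0, 0) (2.2579, 0)]
9. shoelace: 505.8661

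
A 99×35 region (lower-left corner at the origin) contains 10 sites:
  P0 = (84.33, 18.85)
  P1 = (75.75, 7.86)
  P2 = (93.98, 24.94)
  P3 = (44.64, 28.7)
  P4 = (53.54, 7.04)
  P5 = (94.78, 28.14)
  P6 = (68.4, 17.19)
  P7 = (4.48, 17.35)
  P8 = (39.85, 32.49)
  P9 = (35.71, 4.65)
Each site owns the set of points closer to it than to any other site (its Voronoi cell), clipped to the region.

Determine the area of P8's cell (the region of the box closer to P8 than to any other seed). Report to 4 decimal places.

Area of P8's cell: 281.9891

1. box [0,99]×[0,35]: [(0, 0) (99, 0) (99, 35) (0, 35)]
2. ⊥bis P8·P0 via (62.09,25.67): [(0, 0) (54.2182, 0) (64.9511, 35) (0, 35)]  |A|=2085.4621
3. ⊥bis P8·P1 via (57.8,20.175): [(0, 0) (43.9585, 0) (62.5103, 27.0406) (64.9511, 35) (0, 35)]  |A|=1946.748
4. ⊥bis P8·P2 via (66.915,28.715): [(0, 0) (43.9585, 0) (62.5103, 27.0406) (64.9511, 35) (0, 35)]  |A|=1946.748
5. ⊥bis P8·P3 via (42.245,30.595): [(0, 0) (18.0373, 0) (45.7304, 35) (0, 35)]  |A|=1115.9337
6. ⊥bis P8·P4 via (46.695,19.765): [(0, 0) (9.9514, 0) (24.0289, 7.5725) (45.7304, 35) (0, 35)]  |A|=1085.3188
7. ⊥bis P8·P5 via (67.315,30.315): [(0, 0) (9.9514, 0) (24.0289, 7.5725) (45.7304, 35) (0, 35)]  |A|=1085.3188
8. ⊥bis P8·P6 via (54.125,24.84): [(0, 0) (9.9514, 0) (24.0289, 7.5725) (45.7304, 35) (0, 35)]  |A|=1085.3188
9. ⊥bis P8·P7 via (22.165,24.92): [(27.638, 12.1339) (45.7304, 35) (17.8503, 35)]  |A|=318.7538
10. ⊥bis P8·P9 via (37.78,18.57): [(24.0064, 20.6182) (33.262, 19.2419) (45.7304, 35) (17.8503, 35)]  |A|=281.9891
11. canonical 4-gon: [(24.0064, 20.6182) (33.262, 19.2419) (45.7304, 35) (17.8503, 35)]
12. shoelace: 281.9891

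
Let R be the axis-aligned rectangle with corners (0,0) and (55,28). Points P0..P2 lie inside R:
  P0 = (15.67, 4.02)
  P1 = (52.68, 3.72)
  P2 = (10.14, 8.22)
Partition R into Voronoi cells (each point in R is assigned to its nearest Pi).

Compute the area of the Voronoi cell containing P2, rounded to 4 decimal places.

1. box [0,55]×[0,28]: [(0, 0) (55, 0) (55, 28) (0, 28)]
2. ⊥bis P2·P0 via (12.905,6.12): [(0, 0) (8.2569, 0) (29.5227, 28) (0, 28)]  |A|=528.9147
3. ⊥bis P2·P1 via (31.41,5.97): [(0, 0) (8.2569, 0) (29.5227, 28) (0, 28)]  |A|=528.9147
4. canonical 4-gon: [(0, 0) (8.2569, 0) (29.5227, 28) (0, 28)]
5. shoelace: 528.9147

Area of P2's cell: 528.9147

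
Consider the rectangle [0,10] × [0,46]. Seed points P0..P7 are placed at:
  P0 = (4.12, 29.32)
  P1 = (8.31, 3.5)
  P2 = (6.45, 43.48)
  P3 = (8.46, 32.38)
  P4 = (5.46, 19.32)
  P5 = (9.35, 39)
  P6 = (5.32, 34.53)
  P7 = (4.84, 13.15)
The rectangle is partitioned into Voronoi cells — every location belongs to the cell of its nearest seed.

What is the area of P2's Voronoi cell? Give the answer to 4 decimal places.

Area of P2's cell: 57.8936

1. box [0,10]×[0,46]: [(0, 0) (10, 0) (10, 46) (0, 46)]
2. ⊥bis P2·P0 via (5.285,36.4): [(0, 37.2696) (10, 35.6242) (10, 46) (0, 46)]  |A|=95.531
3. ⊥bis P2·P1 via (7.38,23.49): [(0, 37.2696) (10, 35.6242) (10, 46) (0, 46)]  |A|=95.531
4. ⊥bis P2·P3 via (7.455,37.93): [(0, 37.2696) (1.9952, 36.9413) (10, 38.3909) (10, 46) (0, 46)]  |A|=84.4576
5. ⊥bis P2·P4 via (5.955,31.4): [(0, 37.2696) (1.9952, 36.9413) (10, 38.3909) (10, 46) (0, 46)]  |A|=84.4576
6. ⊥bis P2·P5 via (7.9,41.24): [(0, 37.2696) (1.4084, 37.0379) (10, 42.5994) (10, 46) (0, 46)]  |A|=65.5671
7. ⊥bis P2·P6 via (5.885,39.005): [(0, 39.748) (4.682, 39.1569) (10, 42.5994) (10, 46) (0, 46)]  |A|=57.8936
8. ⊥bis P2·P7 via (5.645,28.315): [(0, 39.748) (4.682, 39.1569) (10, 42.5994) (10, 46) (0, 46)]  |A|=57.8936
9. canonical 5-gon: [(0, 39.748) (4.682, 39.1569) (10, 42.5994) (10, 46) (0, 46)]
10. shoelace: 57.8936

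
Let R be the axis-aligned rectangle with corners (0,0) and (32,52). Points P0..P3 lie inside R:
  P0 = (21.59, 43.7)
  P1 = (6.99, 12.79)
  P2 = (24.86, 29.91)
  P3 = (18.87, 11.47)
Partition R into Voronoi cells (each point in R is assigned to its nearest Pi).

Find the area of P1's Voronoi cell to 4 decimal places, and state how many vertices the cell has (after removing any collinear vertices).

Area of P1's cell: 395.3868 (5 vertices)

1. box [0,32]×[0,52]: [(0, 0) (32, 0) (32, 52) (0, 52)]
2. ⊥bis P1·P0 via (14.29,28.245): [(0, 34.9947) (0, 0) (32, 0) (32, 19.8799)]  |A|=877.9936
3. ⊥bis P1·P2 via (15.925,21.35): [(5.211, 32.5334) (0, 34.9947) (0, 0) (32, 0) (32, 4.5708)]  |A|=672.9359
4. ⊥bis P1·P3 via (12.93,12.13): [(14.1592, 23.1931) (5.211, 32.5334) (0, 34.9947) (0, 0) (11.5822, 0)]  |A|=395.3868
5. canonical 5-gon: [(14.1592, 23.1931) (5.211, 32.5334) (0, 34.9947) (0, 0) (11.5822, 0)]
6. shoelace: 395.3868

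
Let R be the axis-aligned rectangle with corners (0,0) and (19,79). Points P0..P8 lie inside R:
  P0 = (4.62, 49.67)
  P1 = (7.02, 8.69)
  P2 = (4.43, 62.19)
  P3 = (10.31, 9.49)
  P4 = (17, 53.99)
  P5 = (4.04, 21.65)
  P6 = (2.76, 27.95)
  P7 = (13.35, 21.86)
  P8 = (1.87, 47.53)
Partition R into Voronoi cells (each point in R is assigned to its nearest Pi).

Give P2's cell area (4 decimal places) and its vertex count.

1. box [0,19]×[0,79]: [(0, 0) (19, 0) (19, 79) (0, 79)]
2. ⊥bis P2·P0 via (4.525,55.93): [(0, 55.8613) (19, 56.1497) (19, 79) (0, 79)]  |A|=436.8955
3. ⊥bis P2·P1 via (5.725,35.44): [(0, 55.8613) (19, 56.1497) (19, 79) (0, 79)]  |A|=436.8955
4. ⊥bis P2·P3 via (7.37,35.84): [(0, 55.8613) (19, 56.1497) (19, 79) (0, 79)]  |A|=436.8955
5. ⊥bis P2·P4 via (10.715,58.09): [(0, 55.8613) (9.3537, 56.0033) (19, 70.7903) (19, 79) (0, 79)]  |A|=366.2818
6. ⊥bis P2·P5 via (4.235,41.92): [(0, 55.8613) (9.3537, 56.0033) (19, 70.7903) (19, 79) (0, 79)]  |A|=366.2818
7. ⊥bis P2·P6 via (3.595,45.07): [(0, 55.8613) (9.3537, 56.0033) (19, 70.7903) (19, 79) (0, 79)]  |A|=366.2818
8. ⊥bis P2·P7 via (8.89,42.025): [(0, 55.8613) (9.3537, 56.0033) (19, 70.7903) (19, 79) (0, 79)]  |A|=366.2818
9. ⊥bis P2·P8 via (3.15,54.86): [(0, 55.8613) (9.3537, 56.0033) (19, 70.7903) (19, 79) (0, 79)]  |A|=366.2818
10. canonical 5-gon: [(0, 55.8613) (9.3537, 56.0033) (19, 70.7903) (19, 79) (0, 79)]
11. shoelace: 366.2818

Area of P2's cell: 366.2818 (5 vertices)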